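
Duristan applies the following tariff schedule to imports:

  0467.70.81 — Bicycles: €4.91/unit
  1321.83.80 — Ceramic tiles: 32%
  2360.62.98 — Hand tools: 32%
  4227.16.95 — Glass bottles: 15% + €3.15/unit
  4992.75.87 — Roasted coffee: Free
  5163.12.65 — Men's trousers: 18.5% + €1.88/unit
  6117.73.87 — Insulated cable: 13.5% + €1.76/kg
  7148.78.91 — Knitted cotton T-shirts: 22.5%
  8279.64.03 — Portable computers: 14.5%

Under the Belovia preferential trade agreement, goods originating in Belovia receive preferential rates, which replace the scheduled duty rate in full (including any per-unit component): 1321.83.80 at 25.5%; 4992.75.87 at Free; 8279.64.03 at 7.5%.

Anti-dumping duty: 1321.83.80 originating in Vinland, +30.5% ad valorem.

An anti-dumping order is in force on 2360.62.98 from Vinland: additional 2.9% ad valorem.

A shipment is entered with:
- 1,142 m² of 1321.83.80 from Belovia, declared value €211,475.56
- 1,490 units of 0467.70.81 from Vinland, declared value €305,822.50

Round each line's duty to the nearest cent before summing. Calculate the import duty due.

€61,242.17

Line 1 (1321.83.80, Belovia, 1,142 m², €211,475.56):
Base rate for 1321.83.80 is 32%.
Origin Belovia qualifies under the Duristan–Belovia agreement and 1321.83.80 is covered: preferential rate 25.5% applies instead.
The additional-duty order on 1321.83.80 targets Vinland, not Belovia; it does not apply.
Duty = €211,475.56 × 25.5% = €53,926.27.
Line 2 (0467.70.81, Vinland, 1,490 units, €305,822.50):
Base rate for 0467.70.81 is €4.91/unit.
Duty = 1,490 × €4.91 = €7,315.90.
Total = €53,926.27 + €7,315.90 = €61,242.17.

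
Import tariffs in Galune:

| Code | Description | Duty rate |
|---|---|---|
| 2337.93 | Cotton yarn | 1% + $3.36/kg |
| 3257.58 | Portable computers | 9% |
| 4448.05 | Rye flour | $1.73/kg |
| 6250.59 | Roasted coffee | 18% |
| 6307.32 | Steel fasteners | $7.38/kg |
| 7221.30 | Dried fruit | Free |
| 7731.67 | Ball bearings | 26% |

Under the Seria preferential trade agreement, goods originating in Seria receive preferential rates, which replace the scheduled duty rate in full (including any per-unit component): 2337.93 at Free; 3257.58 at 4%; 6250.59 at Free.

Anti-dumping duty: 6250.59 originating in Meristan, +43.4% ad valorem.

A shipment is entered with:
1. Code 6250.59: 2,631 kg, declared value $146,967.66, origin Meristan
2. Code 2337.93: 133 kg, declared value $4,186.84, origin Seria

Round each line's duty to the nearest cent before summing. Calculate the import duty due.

Line 1 (6250.59, Meristan, 2,631 kg, $146,967.66):
Base rate for 6250.59 is 18%.
6250.59 has an FTA preferential rate, but origin Meristan is not Seria; base rate stands.
Additional duty on 6250.59 from Meristan: +43.4%. Applied ad valorem rate: 18% + 43.4% = 61.4%.
Duty = $146,967.66 × 61.4% = $90,238.14.
Line 2 (2337.93, Seria, 133 kg, $4,186.84):
Base rate for 2337.93 is 1% + $3.36/kg.
Origin Seria qualifies under the Galune–Seria agreement and 2337.93 is covered: preferential rate Free applies instead.
Duty = $4,186.84 × 0% = $0.00.
Total = $90,238.14 + $0.00 = $90,238.14.

$90,238.14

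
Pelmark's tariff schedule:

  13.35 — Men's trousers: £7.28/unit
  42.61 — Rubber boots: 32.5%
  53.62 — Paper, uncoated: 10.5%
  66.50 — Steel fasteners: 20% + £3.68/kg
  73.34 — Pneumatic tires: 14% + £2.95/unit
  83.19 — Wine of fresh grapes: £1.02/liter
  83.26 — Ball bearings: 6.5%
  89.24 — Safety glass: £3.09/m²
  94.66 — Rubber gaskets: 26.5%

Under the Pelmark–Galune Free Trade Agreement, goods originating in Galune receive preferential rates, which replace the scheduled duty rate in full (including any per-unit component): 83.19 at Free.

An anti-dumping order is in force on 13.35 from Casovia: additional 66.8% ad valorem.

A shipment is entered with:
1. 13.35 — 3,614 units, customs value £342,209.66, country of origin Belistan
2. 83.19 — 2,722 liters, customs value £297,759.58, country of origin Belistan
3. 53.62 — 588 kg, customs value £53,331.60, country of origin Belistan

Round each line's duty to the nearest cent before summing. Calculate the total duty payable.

£34,686.18

Line 1 (13.35, Belistan, 3,614 units, £342,209.66):
Base rate for 13.35 is £7.28/unit.
The additional-duty order on 13.35 targets Casovia, not Belistan; it does not apply.
Duty = 3,614 × £7.28 = £26,309.92.
Line 2 (83.19, Belistan, 2,722 liters, £297,759.58):
Base rate for 83.19 is £1.02/liter.
83.19 has an FTA preferential rate, but origin Belistan is not Galune; base rate stands.
Duty = 2,722 × £1.02 = £2,776.44.
Line 3 (53.62, Belistan, 588 kg, £53,331.60):
Base rate for 53.62 is 10.5%.
Duty = £53,331.60 × 10.5% = £5,599.82.
Total = £26,309.92 + £2,776.44 + £5,599.82 = £34,686.18.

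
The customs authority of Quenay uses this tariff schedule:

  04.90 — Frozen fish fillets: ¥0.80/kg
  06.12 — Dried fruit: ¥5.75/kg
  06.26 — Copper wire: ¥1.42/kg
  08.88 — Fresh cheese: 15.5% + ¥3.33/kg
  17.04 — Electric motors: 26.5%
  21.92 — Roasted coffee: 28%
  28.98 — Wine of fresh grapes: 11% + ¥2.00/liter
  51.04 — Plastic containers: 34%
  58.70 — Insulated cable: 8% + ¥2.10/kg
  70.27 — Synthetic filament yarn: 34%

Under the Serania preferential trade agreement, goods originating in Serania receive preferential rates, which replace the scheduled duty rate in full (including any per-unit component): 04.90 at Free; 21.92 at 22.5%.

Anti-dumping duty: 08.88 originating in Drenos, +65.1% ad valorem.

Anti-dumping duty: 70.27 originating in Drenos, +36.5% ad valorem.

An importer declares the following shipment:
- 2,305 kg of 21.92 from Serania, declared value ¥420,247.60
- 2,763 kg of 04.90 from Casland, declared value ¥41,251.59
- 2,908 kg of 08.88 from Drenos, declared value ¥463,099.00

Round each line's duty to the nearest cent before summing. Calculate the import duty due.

¥479,707.54

Line 1 (21.92, Serania, 2,305 kg, ¥420,247.60):
Base rate for 21.92 is 28%.
Origin Serania qualifies under the Quenay–Serania agreement and 21.92 is covered: preferential rate 22.5% applies instead.
Duty = ¥420,247.60 × 22.5% = ¥94,555.71.
Line 2 (04.90, Casland, 2,763 kg, ¥41,251.59):
Base rate for 04.90 is ¥0.80/kg.
04.90 has an FTA preferential rate, but origin Casland is not Serania; base rate stands.
Duty = 2,763 × ¥0.80 = ¥2,210.40.
Line 3 (08.88, Drenos, 2,908 kg, ¥463,099.00):
Base rate for 08.88 is 15.5% + ¥3.33/kg.
Additional duty on 08.88 from Drenos: +65.1%. Applied ad valorem rate: 15.5% + 65.1% = 80.6%.
Duty = ¥463,099.00 × 80.6% + 2,908 × ¥3.33 = ¥382,941.43.
Total = ¥94,555.71 + ¥2,210.40 + ¥382,941.43 = ¥479,707.54.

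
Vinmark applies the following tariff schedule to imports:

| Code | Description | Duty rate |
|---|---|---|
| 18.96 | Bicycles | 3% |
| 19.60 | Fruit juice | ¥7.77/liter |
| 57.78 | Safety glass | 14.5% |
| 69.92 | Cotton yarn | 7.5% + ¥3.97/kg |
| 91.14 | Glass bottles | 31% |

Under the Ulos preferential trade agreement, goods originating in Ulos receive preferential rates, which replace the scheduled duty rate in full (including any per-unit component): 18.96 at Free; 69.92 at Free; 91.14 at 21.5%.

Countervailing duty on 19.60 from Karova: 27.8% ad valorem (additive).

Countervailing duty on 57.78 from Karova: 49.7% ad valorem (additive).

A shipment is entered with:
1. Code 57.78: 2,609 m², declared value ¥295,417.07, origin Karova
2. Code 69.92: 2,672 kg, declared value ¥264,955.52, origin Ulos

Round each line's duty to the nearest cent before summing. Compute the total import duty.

¥189,657.76

Line 1 (57.78, Karova, 2,609 m², ¥295,417.07):
Base rate for 57.78 is 14.5%.
Additional duty on 57.78 from Karova: +49.7%. Applied ad valorem rate: 14.5% + 49.7% = 64.2%.
Duty = ¥295,417.07 × 64.2% = ¥189,657.76.
Line 2 (69.92, Ulos, 2,672 kg, ¥264,955.52):
Base rate for 69.92 is 7.5% + ¥3.97/kg.
Origin Ulos qualifies under the Vinmark–Ulos agreement and 69.92 is covered: preferential rate Free applies instead.
Duty = ¥264,955.52 × 0% = ¥0.00.
Total = ¥189,657.76 + ¥0.00 = ¥189,657.76.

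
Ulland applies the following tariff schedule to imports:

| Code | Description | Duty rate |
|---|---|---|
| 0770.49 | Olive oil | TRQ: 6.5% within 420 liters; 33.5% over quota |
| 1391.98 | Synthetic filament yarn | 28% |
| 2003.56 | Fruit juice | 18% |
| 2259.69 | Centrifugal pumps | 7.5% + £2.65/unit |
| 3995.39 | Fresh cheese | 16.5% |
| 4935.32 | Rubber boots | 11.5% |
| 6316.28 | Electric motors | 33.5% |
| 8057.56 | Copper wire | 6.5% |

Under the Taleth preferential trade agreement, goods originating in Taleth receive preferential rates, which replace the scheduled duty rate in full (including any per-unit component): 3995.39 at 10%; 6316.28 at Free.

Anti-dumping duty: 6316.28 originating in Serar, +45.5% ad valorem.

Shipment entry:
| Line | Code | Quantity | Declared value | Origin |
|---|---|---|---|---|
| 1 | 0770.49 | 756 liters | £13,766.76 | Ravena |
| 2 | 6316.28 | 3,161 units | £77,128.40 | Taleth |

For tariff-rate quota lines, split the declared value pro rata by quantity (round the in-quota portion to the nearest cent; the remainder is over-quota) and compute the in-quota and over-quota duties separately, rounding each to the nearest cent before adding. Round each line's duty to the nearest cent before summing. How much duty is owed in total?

Line 1 (0770.49, Ravena, 756 liters, £13,766.76):
Code 0770.49 is under a tariff-rate quota (threshold 420 liters). In-quota: 420 liters at 6.5%; over-quota: 336 liters at 33.5%.
Pro-rata value split: in-quota = £13,766.76 × 420/756 = £7,648.20; over-quota = £13,766.76 − £7,648.20 = £6,118.56.
In-quota duty = £7,648.20 × 6.5% = £497.13. Over-quota duty = £6,118.56 × 33.5% = £2,049.72.
Line duty = £497.13 + £2,049.72 = £2,546.85.
Line 2 (6316.28, Taleth, 3,161 units, £77,128.40):
Base rate for 6316.28 is 33.5%.
Origin Taleth qualifies under the Ulland–Taleth agreement and 6316.28 is covered: preferential rate Free applies instead.
The additional-duty order on 6316.28 targets Serar, not Taleth; it does not apply.
Duty = £77,128.40 × 0% = £0.00.
Total = £2,546.85 + £0.00 = £2,546.85.

£2,546.85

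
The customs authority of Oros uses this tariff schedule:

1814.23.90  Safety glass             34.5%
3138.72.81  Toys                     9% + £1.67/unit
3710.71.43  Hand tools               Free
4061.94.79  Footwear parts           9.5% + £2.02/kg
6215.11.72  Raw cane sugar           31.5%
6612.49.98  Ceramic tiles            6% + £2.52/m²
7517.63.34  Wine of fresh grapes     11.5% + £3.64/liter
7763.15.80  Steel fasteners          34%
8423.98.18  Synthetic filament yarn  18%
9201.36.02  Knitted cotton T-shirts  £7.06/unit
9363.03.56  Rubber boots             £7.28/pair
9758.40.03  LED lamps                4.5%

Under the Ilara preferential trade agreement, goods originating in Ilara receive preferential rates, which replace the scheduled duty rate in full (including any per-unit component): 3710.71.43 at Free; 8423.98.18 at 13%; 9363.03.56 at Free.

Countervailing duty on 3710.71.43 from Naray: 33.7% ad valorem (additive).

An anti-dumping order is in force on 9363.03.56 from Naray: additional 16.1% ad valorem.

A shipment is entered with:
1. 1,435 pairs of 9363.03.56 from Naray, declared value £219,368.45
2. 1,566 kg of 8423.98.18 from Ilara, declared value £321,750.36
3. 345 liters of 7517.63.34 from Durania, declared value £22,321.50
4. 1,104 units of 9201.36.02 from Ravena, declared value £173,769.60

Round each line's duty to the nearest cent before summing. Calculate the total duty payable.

£99,209.68

Line 1 (9363.03.56, Naray, 1,435 pairs, £219,368.45):
Base rate for 9363.03.56 is £7.28/pair.
9363.03.56 has an FTA preferential rate, but origin Naray is not Ilara; base rate stands.
Additional duty on 9363.03.56 from Naray: +16.1% ad valorem. Applied ad valorem rate = 16.1%.
Duty = £219,368.45 × 16.1% + 1,435 × £7.28 = £45,765.12.
Line 2 (8423.98.18, Ilara, 1,566 kg, £321,750.36):
Base rate for 8423.98.18 is 18%.
Origin Ilara qualifies under the Oros–Ilara agreement and 8423.98.18 is covered: preferential rate 13% applies instead.
Duty = £321,750.36 × 13% = £41,827.55.
Line 3 (7517.63.34, Durania, 345 liters, £22,321.50):
Base rate for 7517.63.34 is 11.5% + £3.64/liter.
Duty = £22,321.50 × 11.5% + 345 × £3.64 = £3,822.77.
Line 4 (9201.36.02, Ravena, 1,104 units, £173,769.60):
Base rate for 9201.36.02 is £7.06/unit.
Duty = 1,104 × £7.06 = £7,794.24.
Total = £45,765.12 + £41,827.55 + £3,822.77 + £7,794.24 = £99,209.68.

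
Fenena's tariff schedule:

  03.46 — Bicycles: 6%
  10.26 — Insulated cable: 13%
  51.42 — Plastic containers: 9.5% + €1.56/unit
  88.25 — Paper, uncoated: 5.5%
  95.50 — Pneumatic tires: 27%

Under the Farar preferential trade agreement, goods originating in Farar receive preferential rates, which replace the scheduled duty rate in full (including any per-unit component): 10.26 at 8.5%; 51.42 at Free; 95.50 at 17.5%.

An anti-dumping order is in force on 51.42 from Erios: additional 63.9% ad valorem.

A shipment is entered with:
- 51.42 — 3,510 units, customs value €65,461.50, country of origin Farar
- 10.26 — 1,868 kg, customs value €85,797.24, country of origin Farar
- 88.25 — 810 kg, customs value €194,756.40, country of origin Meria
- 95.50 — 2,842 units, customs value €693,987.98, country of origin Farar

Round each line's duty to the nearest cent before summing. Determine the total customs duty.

€139,452.27

Line 1 (51.42, Farar, 3,510 units, €65,461.50):
Base rate for 51.42 is 9.5% + €1.56/unit.
Origin Farar qualifies under the Fenena–Farar agreement and 51.42 is covered: preferential rate Free applies instead.
The additional-duty order on 51.42 targets Erios, not Farar; it does not apply.
Duty = €65,461.50 × 0% = €0.00.
Line 2 (10.26, Farar, 1,868 kg, €85,797.24):
Base rate for 10.26 is 13%.
Origin Farar qualifies under the Fenena–Farar agreement and 10.26 is covered: preferential rate 8.5% applies instead.
Duty = €85,797.24 × 8.5% = €7,292.77.
Line 3 (88.25, Meria, 810 kg, €194,756.40):
Base rate for 88.25 is 5.5%.
Duty = €194,756.40 × 5.5% = €10,711.60.
Line 4 (95.50, Farar, 2,842 units, €693,987.98):
Base rate for 95.50 is 27%.
Origin Farar qualifies under the Fenena–Farar agreement and 95.50 is covered: preferential rate 17.5% applies instead.
Duty = €693,987.98 × 17.5% = €121,447.90.
Total = €0.00 + €7,292.77 + €10,711.60 + €121,447.90 = €139,452.27.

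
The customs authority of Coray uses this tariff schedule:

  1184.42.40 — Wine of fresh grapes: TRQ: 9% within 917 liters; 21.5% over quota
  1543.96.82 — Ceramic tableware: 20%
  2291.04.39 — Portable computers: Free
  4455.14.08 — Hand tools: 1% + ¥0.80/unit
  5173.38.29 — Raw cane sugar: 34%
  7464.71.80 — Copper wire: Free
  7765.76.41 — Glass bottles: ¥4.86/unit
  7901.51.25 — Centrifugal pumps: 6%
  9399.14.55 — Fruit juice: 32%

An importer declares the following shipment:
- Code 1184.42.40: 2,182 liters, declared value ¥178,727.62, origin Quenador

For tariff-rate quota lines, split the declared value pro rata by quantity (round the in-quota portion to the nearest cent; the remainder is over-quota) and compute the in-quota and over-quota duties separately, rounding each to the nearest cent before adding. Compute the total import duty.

¥29,037.50

Line 1 (1184.42.40, Quenador, 2,182 liters, ¥178,727.62):
Code 1184.42.40 is under a tariff-rate quota (threshold 917 liters). In-quota: 917 liters at 9%; over-quota: 1,265 liters at 21.5%.
Pro-rata value split: in-quota = ¥178,727.62 × 917/2,182 = ¥75,111.47; over-quota = ¥178,727.62 − ¥75,111.47 = ¥103,616.15.
In-quota duty = ¥75,111.47 × 9% = ¥6,760.03. Over-quota duty = ¥103,616.15 × 21.5% = ¥22,277.47.
Line duty = ¥6,760.03 + ¥22,277.47 = ¥29,037.50.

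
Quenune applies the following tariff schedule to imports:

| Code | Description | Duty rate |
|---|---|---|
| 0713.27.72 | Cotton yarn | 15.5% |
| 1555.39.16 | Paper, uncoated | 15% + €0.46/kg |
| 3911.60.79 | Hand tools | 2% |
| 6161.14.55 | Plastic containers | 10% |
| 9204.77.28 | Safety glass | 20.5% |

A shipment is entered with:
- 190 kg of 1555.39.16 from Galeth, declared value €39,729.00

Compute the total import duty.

€6,046.75

Line 1 (1555.39.16, Galeth, 190 kg, €39,729.00):
Base rate for 1555.39.16 is 15% + €0.46/kg.
Duty = €39,729.00 × 15% + 190 × €0.46 = €6,046.75.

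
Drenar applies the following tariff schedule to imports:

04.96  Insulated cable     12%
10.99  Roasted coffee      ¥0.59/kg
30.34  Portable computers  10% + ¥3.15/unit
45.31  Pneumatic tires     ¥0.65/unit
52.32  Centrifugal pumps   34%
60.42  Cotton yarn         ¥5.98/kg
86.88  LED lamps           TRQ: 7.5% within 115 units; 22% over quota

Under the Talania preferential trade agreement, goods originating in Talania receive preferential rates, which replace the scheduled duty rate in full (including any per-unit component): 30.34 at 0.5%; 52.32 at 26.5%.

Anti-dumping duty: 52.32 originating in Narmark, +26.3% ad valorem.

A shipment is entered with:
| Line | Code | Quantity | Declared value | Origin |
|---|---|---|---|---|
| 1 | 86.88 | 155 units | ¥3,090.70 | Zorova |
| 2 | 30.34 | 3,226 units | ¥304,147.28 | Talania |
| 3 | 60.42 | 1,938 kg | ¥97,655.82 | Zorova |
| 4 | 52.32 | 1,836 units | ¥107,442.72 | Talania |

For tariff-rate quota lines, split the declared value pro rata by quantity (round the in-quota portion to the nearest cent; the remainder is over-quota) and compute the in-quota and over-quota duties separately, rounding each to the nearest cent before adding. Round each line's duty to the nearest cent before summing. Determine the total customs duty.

¥41,929.75

Line 1 (86.88, Zorova, 155 units, ¥3,090.70):
Code 86.88 is under a tariff-rate quota (threshold 115 units). In-quota: 115 units at 7.5%; over-quota: 40 units at 22%.
Pro-rata value split: in-quota = ¥3,090.70 × 115/155 = ¥2,293.10; over-quota = ¥3,090.70 − ¥2,293.10 = ¥797.60.
In-quota duty = ¥2,293.10 × 7.5% = ¥171.98. Over-quota duty = ¥797.60 × 22% = ¥175.47.
Line duty = ¥171.98 + ¥175.47 = ¥347.45.
Line 2 (30.34, Talania, 3,226 units, ¥304,147.28):
Base rate for 30.34 is 10% + ¥3.15/unit.
Origin Talania qualifies under the Drenar–Talania agreement and 30.34 is covered: preferential rate 0.5% applies instead.
Duty = ¥304,147.28 × 0.5% = ¥1,520.74.
Line 3 (60.42, Zorova, 1,938 kg, ¥97,655.82):
Base rate for 60.42 is ¥5.98/kg.
Duty = 1,938 × ¥5.98 = ¥11,589.24.
Line 4 (52.32, Talania, 1,836 units, ¥107,442.72):
Base rate for 52.32 is 34%.
Origin Talania qualifies under the Drenar–Talania agreement and 52.32 is covered: preferential rate 26.5% applies instead.
The additional-duty order on 52.32 targets Narmark, not Talania; it does not apply.
Duty = ¥107,442.72 × 26.5% = ¥28,472.32.
Total = ¥347.45 + ¥1,520.74 + ¥11,589.24 + ¥28,472.32 = ¥41,929.75.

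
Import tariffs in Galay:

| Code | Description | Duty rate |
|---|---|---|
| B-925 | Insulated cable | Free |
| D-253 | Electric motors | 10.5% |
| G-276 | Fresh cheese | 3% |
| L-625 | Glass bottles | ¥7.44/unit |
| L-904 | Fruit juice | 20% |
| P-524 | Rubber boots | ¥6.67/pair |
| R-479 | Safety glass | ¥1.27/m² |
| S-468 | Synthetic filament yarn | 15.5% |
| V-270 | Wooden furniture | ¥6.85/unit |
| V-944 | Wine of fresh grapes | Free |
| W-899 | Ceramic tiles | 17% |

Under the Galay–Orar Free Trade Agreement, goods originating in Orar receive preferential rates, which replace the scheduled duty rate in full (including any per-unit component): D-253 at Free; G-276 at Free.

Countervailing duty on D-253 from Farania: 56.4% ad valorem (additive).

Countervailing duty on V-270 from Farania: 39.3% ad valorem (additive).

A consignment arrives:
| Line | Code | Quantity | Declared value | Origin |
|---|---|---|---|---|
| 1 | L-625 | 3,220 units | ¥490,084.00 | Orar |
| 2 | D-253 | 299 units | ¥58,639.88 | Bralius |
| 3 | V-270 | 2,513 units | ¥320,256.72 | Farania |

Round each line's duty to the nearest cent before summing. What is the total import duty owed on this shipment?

¥173,188.93

Line 1 (L-625, Orar, 3,220 units, ¥490,084.00):
Base rate for L-625 is ¥7.44/unit.
Origin Orar is the FTA partner but L-625 is not on the preference list; base rate stands.
Duty = 3,220 × ¥7.44 = ¥23,956.80.
Line 2 (D-253, Bralius, 299 units, ¥58,639.88):
Base rate for D-253 is 10.5%.
D-253 has an FTA preferential rate, but origin Bralius is not Orar; base rate stands.
The additional-duty order on D-253 targets Farania, not Bralius; it does not apply.
Duty = ¥58,639.88 × 10.5% = ¥6,157.19.
Line 3 (V-270, Farania, 2,513 units, ¥320,256.72):
Base rate for V-270 is ¥6.85/unit.
Additional duty on V-270 from Farania: +39.3% ad valorem. Applied ad valorem rate = 39.3%.
Duty = ¥320,256.72 × 39.3% + 2,513 × ¥6.85 = ¥143,074.94.
Total = ¥23,956.80 + ¥6,157.19 + ¥143,074.94 = ¥173,188.93.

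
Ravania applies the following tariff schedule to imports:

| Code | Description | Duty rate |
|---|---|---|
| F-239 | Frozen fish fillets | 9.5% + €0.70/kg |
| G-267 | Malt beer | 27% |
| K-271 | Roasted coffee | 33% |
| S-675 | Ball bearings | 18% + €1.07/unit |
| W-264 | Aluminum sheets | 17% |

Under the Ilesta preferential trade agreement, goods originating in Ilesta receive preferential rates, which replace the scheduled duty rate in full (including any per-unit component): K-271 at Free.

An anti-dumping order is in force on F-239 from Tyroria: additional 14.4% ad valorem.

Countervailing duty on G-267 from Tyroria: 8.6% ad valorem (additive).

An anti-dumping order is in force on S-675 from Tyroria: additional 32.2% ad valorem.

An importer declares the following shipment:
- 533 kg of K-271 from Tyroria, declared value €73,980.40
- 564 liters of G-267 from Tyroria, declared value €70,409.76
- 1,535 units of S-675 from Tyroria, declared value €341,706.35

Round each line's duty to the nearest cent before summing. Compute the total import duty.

€222,658.44

Line 1 (K-271, Tyroria, 533 kg, €73,980.40):
Base rate for K-271 is 33%.
K-271 has an FTA preferential rate, but origin Tyroria is not Ilesta; base rate stands.
Duty = €73,980.40 × 33% = €24,413.53.
Line 2 (G-267, Tyroria, 564 liters, €70,409.76):
Base rate for G-267 is 27%.
Additional duty on G-267 from Tyroria: +8.6%. Applied ad valorem rate: 27% + 8.6% = 35.6%.
Duty = €70,409.76 × 35.6% = €25,065.87.
Line 3 (S-675, Tyroria, 1,535 units, €341,706.35):
Base rate for S-675 is 18% + €1.07/unit.
Additional duty on S-675 from Tyroria: +32.2%. Applied ad valorem rate: 18% + 32.2% = 50.2%.
Duty = €341,706.35 × 50.2% + 1,535 × €1.07 = €173,179.04.
Total = €24,413.53 + €25,065.87 + €173,179.04 = €222,658.44.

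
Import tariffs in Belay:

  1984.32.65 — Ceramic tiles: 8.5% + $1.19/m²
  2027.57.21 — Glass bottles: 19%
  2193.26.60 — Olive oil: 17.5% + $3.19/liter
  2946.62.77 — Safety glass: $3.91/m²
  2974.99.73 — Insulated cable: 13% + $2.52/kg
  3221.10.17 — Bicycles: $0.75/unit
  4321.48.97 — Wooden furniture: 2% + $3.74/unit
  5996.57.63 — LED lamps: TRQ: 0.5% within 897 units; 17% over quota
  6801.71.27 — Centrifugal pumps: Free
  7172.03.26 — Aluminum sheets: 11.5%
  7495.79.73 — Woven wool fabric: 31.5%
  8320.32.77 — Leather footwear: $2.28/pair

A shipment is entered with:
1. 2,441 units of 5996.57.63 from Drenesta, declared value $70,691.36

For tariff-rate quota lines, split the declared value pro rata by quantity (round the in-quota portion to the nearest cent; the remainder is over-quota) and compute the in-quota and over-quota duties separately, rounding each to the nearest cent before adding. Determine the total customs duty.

$7,731.31

Line 1 (5996.57.63, Drenesta, 2,441 units, $70,691.36):
Code 5996.57.63 is under a tariff-rate quota (threshold 897 units). In-quota: 897 units at 0.5%; over-quota: 1,544 units at 17%.
Pro-rata value split: in-quota = $70,691.36 × 897/2,441 = $25,977.12; over-quota = $70,691.36 − $25,977.12 = $44,714.24.
In-quota duty = $25,977.12 × 0.5% = $129.89. Over-quota duty = $44,714.24 × 17% = $7,601.42.
Line duty = $129.89 + $7,601.42 = $7,731.31.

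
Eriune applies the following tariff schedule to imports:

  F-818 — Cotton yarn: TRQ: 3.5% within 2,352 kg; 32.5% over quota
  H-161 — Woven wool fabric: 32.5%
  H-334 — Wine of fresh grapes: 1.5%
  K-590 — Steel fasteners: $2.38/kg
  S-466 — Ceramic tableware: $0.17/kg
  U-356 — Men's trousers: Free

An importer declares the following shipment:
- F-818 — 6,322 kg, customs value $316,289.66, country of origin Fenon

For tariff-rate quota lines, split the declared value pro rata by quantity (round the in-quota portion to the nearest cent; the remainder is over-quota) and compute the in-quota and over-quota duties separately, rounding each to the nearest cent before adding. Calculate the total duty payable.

$68,669.68

Line 1 (F-818, Fenon, 6,322 kg, $316,289.66):
Code F-818 is under a tariff-rate quota (threshold 2,352 kg). In-quota: 2,352 kg at 3.5%; over-quota: 3,970 kg at 32.5%.
Pro-rata value split: in-quota = $316,289.66 × 2,352/6,322 = $117,670.56; over-quota = $316,289.66 − $117,670.56 = $198,619.10.
In-quota duty = $117,670.56 × 3.5% = $4,118.47. Over-quota duty = $198,619.10 × 32.5% = $64,551.21.
Line duty = $4,118.47 + $64,551.21 = $68,669.68.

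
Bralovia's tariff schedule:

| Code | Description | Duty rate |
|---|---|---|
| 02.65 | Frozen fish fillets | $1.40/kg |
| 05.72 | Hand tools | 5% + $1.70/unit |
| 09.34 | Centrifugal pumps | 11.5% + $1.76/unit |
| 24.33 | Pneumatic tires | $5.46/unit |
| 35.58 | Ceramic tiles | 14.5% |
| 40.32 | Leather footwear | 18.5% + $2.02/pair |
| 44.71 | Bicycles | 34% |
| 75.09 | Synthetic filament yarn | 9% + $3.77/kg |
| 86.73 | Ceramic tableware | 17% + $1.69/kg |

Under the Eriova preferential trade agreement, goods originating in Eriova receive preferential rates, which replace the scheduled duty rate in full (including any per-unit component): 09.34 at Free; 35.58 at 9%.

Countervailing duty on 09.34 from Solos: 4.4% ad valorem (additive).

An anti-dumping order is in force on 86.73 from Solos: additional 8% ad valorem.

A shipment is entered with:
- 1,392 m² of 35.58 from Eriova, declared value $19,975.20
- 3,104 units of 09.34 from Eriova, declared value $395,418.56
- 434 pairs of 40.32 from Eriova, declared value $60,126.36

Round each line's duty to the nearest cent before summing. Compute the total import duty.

Line 1 (35.58, Eriova, 1,392 m², $19,975.20):
Base rate for 35.58 is 14.5%.
Origin Eriova qualifies under the Bralovia–Eriova agreement and 35.58 is covered: preferential rate 9% applies instead.
Duty = $19,975.20 × 9% = $1,797.77.
Line 2 (09.34, Eriova, 3,104 units, $395,418.56):
Base rate for 09.34 is 11.5% + $1.76/unit.
Origin Eriova qualifies under the Bralovia–Eriova agreement and 09.34 is covered: preferential rate Free applies instead.
The additional-duty order on 09.34 targets Solos, not Eriova; it does not apply.
Duty = $395,418.56 × 0% = $0.00.
Line 3 (40.32, Eriova, 434 pairs, $60,126.36):
Base rate for 40.32 is 18.5% + $2.02/pair.
Origin Eriova is the FTA partner but 40.32 is not on the preference list; base rate stands.
Duty = $60,126.36 × 18.5% + 434 × $2.02 = $12,000.06.
Total = $1,797.77 + $0.00 + $12,000.06 = $13,797.83.

$13,797.83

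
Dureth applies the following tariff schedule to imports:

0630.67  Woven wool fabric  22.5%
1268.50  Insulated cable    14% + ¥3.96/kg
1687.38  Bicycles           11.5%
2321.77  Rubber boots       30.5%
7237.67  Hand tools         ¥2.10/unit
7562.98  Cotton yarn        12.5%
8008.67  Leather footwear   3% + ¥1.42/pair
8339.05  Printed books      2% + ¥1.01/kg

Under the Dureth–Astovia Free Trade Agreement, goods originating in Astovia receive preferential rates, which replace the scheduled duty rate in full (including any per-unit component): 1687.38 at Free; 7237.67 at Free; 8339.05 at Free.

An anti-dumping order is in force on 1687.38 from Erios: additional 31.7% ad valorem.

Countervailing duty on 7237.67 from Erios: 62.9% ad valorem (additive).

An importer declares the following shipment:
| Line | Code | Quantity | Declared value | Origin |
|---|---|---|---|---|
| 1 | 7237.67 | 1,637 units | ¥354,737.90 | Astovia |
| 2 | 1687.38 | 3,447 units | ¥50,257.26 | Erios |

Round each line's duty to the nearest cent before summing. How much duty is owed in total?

¥21,711.14

Line 1 (7237.67, Astovia, 1,637 units, ¥354,737.90):
Base rate for 7237.67 is ¥2.10/unit.
Origin Astovia qualifies under the Dureth–Astovia agreement and 7237.67 is covered: preferential rate Free applies instead.
The additional-duty order on 7237.67 targets Erios, not Astovia; it does not apply.
Duty = ¥354,737.90 × 0% = ¥0.00.
Line 2 (1687.38, Erios, 3,447 units, ¥50,257.26):
Base rate for 1687.38 is 11.5%.
1687.38 has an FTA preferential rate, but origin Erios is not Astovia; base rate stands.
Additional duty on 1687.38 from Erios: +31.7%. Applied ad valorem rate: 11.5% + 31.7% = 43.2%.
Duty = ¥50,257.26 × 43.2% = ¥21,711.14.
Total = ¥0.00 + ¥21,711.14 = ¥21,711.14.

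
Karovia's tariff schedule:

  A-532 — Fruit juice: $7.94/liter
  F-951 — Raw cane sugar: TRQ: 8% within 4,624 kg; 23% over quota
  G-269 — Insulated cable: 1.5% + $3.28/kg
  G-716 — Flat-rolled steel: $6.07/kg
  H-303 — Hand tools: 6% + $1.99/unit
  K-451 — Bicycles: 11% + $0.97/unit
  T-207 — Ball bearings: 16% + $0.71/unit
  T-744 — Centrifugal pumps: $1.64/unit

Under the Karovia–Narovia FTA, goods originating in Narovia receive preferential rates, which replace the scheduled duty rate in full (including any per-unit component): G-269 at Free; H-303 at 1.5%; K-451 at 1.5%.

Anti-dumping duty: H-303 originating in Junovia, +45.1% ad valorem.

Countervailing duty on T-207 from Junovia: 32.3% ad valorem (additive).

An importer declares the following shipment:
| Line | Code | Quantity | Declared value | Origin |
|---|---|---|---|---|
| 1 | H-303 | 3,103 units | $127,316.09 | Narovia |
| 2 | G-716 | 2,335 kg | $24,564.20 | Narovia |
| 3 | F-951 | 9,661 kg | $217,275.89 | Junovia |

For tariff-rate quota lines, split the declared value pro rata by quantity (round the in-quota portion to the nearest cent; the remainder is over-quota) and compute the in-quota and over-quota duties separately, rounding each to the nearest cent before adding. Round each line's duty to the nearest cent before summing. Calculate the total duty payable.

Line 1 (H-303, Narovia, 3,103 units, $127,316.09):
Base rate for H-303 is 6% + $1.99/unit.
Origin Narovia qualifies under the Karovia–Narovia agreement and H-303 is covered: preferential rate 1.5% applies instead.
The additional-duty order on H-303 targets Junovia, not Narovia; it does not apply.
Duty = $127,316.09 × 1.5% = $1,909.74.
Line 2 (G-716, Narovia, 2,335 kg, $24,564.20):
Base rate for G-716 is $6.07/kg.
Origin Narovia is the FTA partner but G-716 is not on the preference list; base rate stands.
Duty = 2,335 × $6.07 = $14,173.45.
Line 3 (F-951, Junovia, 9,661 kg, $217,275.89):
Code F-951 is under a tariff-rate quota (threshold 4,624 kg). In-quota: 4,624 kg at 8%; over-quota: 5,037 kg at 23%.
Pro-rata value split: in-quota = $217,275.89 × 4,624/9,661 = $103,993.76; over-quota = $217,275.89 − $103,993.76 = $113,282.13.
In-quota duty = $103,993.76 × 8% = $8,319.50. Over-quota duty = $113,282.13 × 23% = $26,054.89.
Line duty = $8,319.50 + $26,054.89 = $34,374.39.
Total = $1,909.74 + $14,173.45 + $34,374.39 = $50,457.58.

$50,457.58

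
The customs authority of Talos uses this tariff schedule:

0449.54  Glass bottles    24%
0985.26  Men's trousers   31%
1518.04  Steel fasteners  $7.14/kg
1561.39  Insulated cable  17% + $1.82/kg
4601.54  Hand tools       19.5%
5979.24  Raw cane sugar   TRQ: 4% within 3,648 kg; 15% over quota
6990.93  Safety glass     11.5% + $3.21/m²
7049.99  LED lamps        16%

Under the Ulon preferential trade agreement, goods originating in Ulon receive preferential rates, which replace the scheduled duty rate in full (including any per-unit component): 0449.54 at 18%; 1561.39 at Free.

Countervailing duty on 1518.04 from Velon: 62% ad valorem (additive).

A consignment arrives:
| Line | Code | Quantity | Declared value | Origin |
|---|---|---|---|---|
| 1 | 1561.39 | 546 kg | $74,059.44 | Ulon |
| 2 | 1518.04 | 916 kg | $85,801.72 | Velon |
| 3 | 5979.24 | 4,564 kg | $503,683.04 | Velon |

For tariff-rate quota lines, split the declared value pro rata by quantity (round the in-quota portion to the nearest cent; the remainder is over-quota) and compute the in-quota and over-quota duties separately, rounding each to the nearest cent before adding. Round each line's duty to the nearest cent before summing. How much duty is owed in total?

Line 1 (1561.39, Ulon, 546 kg, $74,059.44):
Base rate for 1561.39 is 17% + $1.82/kg.
Origin Ulon qualifies under the Talos–Ulon agreement and 1561.39 is covered: preferential rate Free applies instead.
Duty = $74,059.44 × 0% = $0.00.
Line 2 (1518.04, Velon, 916 kg, $85,801.72):
Base rate for 1518.04 is $7.14/kg.
Additional duty on 1518.04 from Velon: +62% ad valorem. Applied ad valorem rate = 62%.
Duty = $85,801.72 × 62% + 916 × $7.14 = $59,737.31.
Line 3 (5979.24, Velon, 4,564 kg, $503,683.04):
Code 5979.24 is under a tariff-rate quota (threshold 3,648 kg). In-quota: 3,648 kg at 4%; over-quota: 916 kg at 15%.
Pro-rata value split: in-quota = $503,683.04 × 3,648/4,564 = $402,593.28; over-quota = $503,683.04 − $402,593.28 = $101,089.76.
In-quota duty = $402,593.28 × 4% = $16,103.73. Over-quota duty = $101,089.76 × 15% = $15,163.46.
Line duty = $16,103.73 + $15,163.46 = $31,267.19.
Total = $0.00 + $59,737.31 + $31,267.19 = $91,004.50.

$91,004.50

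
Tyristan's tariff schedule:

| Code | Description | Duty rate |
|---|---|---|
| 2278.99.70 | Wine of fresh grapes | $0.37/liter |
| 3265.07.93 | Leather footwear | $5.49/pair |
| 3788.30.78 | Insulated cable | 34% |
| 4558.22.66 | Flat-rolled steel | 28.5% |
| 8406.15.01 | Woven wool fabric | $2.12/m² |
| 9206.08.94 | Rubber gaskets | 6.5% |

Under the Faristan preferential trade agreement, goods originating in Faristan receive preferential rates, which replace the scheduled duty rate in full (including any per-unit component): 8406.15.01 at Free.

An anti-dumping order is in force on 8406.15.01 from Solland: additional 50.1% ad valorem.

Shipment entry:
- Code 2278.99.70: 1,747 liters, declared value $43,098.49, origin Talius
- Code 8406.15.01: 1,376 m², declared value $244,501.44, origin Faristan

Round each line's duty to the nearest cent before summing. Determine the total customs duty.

$646.39

Line 1 (2278.99.70, Talius, 1,747 liters, $43,098.49):
Base rate for 2278.99.70 is $0.37/liter.
Duty = 1,747 × $0.37 = $646.39.
Line 2 (8406.15.01, Faristan, 1,376 m², $244,501.44):
Base rate for 8406.15.01 is $2.12/m².
Origin Faristan qualifies under the Tyristan–Faristan agreement and 8406.15.01 is covered: preferential rate Free applies instead.
The additional-duty order on 8406.15.01 targets Solland, not Faristan; it does not apply.
Duty = $244,501.44 × 0% = $0.00.
Total = $646.39 + $0.00 = $646.39.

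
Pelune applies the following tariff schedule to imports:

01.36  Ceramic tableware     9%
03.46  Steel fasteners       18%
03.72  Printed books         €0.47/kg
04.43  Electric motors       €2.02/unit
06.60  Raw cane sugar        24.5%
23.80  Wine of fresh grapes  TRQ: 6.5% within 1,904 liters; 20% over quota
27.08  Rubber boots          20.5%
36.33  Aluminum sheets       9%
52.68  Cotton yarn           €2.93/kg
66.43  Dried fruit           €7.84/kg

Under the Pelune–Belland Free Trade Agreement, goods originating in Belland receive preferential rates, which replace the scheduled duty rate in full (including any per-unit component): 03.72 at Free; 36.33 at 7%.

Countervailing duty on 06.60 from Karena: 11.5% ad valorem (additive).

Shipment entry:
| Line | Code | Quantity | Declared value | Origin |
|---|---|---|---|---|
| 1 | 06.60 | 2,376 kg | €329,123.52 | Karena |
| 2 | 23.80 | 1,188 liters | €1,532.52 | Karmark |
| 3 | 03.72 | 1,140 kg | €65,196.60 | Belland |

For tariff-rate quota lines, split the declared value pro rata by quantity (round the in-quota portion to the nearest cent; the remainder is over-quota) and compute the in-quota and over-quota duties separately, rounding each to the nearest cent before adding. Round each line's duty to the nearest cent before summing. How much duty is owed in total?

Line 1 (06.60, Karena, 2,376 kg, €329,123.52):
Base rate for 06.60 is 24.5%.
Additional duty on 06.60 from Karena: +11.5%. Applied ad valorem rate: 24.5% + 11.5% = 36%.
Duty = €329,123.52 × 36% = €118,484.47.
Line 2 (23.80, Karmark, 1,188 liters, €1,532.52):
Code 23.80 is under a tariff-rate quota (threshold 1,904 liters). Quantity 1,188 liters is within the quota, so the in-quota rate 6.5% applies to the full value.
Duty = €1,532.52 × 6.5% = €99.61.
Line 3 (03.72, Belland, 1,140 kg, €65,196.60):
Base rate for 03.72 is €0.47/kg.
Origin Belland qualifies under the Pelune–Belland agreement and 03.72 is covered: preferential rate Free applies instead.
Duty = €65,196.60 × 0% = €0.00.
Total = €118,484.47 + €99.61 + €0.00 = €118,584.08.

€118,584.08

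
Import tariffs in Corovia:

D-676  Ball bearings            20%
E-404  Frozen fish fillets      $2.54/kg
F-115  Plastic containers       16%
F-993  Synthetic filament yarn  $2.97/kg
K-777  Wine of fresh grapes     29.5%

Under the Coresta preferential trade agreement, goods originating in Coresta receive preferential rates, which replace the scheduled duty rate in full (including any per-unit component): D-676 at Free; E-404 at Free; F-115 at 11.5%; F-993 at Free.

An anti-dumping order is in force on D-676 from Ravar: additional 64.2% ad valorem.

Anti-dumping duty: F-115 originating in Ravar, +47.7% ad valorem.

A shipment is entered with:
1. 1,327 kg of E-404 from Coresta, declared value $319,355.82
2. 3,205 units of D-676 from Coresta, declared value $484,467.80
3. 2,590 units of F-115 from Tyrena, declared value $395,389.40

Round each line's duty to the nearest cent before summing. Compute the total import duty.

$63,262.30

Line 1 (E-404, Coresta, 1,327 kg, $319,355.82):
Base rate for E-404 is $2.54/kg.
Origin Coresta qualifies under the Corovia–Coresta agreement and E-404 is covered: preferential rate Free applies instead.
Duty = $319,355.82 × 0% = $0.00.
Line 2 (D-676, Coresta, 3,205 units, $484,467.80):
Base rate for D-676 is 20%.
Origin Coresta qualifies under the Corovia–Coresta agreement and D-676 is covered: preferential rate Free applies instead.
The additional-duty order on D-676 targets Ravar, not Coresta; it does not apply.
Duty = $484,467.80 × 0% = $0.00.
Line 3 (F-115, Tyrena, 2,590 units, $395,389.40):
Base rate for F-115 is 16%.
F-115 has an FTA preferential rate, but origin Tyrena is not Coresta; base rate stands.
The additional-duty order on F-115 targets Ravar, not Tyrena; it does not apply.
Duty = $395,389.40 × 16% = $63,262.30.
Total = $0.00 + $0.00 + $63,262.30 = $63,262.30.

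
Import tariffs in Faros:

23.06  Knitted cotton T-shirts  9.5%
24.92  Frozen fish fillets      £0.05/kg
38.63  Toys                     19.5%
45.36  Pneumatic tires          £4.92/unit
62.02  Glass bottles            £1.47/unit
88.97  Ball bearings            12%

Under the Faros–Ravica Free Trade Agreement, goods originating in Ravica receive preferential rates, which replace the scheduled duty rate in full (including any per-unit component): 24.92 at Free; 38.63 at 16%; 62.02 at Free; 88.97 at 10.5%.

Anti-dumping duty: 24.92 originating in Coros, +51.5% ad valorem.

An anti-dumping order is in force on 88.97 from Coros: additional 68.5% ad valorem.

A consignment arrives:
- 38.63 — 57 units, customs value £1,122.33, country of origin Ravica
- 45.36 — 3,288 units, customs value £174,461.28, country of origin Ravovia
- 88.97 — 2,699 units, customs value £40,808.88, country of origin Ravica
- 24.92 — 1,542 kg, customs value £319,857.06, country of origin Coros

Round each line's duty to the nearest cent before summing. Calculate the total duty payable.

£185,444.95

Line 1 (38.63, Ravica, 57 units, £1,122.33):
Base rate for 38.63 is 19.5%.
Origin Ravica qualifies under the Faros–Ravica agreement and 38.63 is covered: preferential rate 16% applies instead.
Duty = £1,122.33 × 16% = £179.57.
Line 2 (45.36, Ravovia, 3,288 units, £174,461.28):
Base rate for 45.36 is £4.92/unit.
Duty = 3,288 × £4.92 = £16,176.96.
Line 3 (88.97, Ravica, 2,699 units, £40,808.88):
Base rate for 88.97 is 12%.
Origin Ravica qualifies under the Faros–Ravica agreement and 88.97 is covered: preferential rate 10.5% applies instead.
The additional-duty order on 88.97 targets Coros, not Ravica; it does not apply.
Duty = £40,808.88 × 10.5% = £4,284.93.
Line 4 (24.92, Coros, 1,542 kg, £319,857.06):
Base rate for 24.92 is £0.05/kg.
24.92 has an FTA preferential rate, but origin Coros is not Ravica; base rate stands.
Additional duty on 24.92 from Coros: +51.5% ad valorem. Applied ad valorem rate = 51.5%.
Duty = £319,857.06 × 51.5% + 1,542 × £0.05 = £164,803.49.
Total = £179.57 + £16,176.96 + £4,284.93 + £164,803.49 = £185,444.95.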